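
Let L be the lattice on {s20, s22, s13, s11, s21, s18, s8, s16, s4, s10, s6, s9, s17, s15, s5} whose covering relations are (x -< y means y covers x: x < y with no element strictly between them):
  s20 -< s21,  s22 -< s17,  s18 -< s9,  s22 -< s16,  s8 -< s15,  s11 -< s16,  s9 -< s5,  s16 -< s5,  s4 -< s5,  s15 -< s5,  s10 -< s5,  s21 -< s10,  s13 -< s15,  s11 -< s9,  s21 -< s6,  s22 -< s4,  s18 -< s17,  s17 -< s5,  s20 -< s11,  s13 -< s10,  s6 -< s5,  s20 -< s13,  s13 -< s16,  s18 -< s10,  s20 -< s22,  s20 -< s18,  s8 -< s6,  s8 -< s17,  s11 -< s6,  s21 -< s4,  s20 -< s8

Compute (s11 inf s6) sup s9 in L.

s11 ∧ s6 = s11
s11 ∨ s9 = s9

s9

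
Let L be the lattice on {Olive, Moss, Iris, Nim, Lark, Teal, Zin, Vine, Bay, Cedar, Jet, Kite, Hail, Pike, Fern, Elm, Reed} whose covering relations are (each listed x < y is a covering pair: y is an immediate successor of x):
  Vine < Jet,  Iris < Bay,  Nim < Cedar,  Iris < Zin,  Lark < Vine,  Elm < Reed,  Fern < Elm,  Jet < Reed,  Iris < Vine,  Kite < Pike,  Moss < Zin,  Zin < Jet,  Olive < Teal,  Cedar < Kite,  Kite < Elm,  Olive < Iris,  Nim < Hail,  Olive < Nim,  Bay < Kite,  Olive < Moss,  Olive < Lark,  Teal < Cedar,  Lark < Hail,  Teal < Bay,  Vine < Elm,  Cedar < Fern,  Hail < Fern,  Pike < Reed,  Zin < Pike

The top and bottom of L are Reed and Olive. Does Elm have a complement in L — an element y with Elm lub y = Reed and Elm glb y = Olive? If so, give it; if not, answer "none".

Moss

Need y with Elm ∨ y = Reed and Elm ∧ y = Olive.
Checking each element gives: Moss.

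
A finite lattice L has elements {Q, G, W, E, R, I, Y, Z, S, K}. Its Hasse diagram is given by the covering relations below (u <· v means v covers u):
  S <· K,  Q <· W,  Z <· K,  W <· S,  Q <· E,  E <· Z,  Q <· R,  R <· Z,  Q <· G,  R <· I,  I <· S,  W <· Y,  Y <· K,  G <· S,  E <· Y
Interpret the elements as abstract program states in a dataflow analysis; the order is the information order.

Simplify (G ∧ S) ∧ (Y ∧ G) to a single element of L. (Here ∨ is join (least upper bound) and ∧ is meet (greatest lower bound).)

Q

G ∧ S = G
Y ∧ G = Q
G ∧ Q = Q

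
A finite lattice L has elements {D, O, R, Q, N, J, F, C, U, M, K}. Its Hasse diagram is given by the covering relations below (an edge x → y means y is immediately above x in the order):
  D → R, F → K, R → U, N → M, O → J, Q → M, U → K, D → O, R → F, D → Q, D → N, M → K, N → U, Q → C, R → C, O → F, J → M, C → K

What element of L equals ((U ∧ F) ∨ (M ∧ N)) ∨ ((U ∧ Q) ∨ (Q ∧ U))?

U ∧ F = R
M ∧ N = N
R ∨ N = U
U ∧ Q = D
Q ∧ U = D
D ∨ D = D
U ∨ D = U

U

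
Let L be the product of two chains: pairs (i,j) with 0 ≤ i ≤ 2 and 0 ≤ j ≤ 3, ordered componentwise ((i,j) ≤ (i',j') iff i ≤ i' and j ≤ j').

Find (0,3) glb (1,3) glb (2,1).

In a product of chains, the meet is componentwise min, giving (0,1).

(0,1)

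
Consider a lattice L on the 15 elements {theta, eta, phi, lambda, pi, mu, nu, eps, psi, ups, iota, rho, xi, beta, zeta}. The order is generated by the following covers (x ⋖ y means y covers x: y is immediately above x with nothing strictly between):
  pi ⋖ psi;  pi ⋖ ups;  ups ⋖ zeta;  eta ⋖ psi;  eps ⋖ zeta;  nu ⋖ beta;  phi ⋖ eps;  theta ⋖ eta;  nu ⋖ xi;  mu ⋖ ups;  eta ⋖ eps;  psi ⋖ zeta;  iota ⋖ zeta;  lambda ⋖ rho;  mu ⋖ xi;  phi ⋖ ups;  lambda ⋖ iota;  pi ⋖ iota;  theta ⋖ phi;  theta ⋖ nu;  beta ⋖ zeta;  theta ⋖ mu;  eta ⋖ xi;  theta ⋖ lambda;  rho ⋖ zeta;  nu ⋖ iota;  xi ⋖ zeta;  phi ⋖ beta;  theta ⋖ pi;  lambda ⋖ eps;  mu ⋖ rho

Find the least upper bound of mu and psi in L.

zeta

Common upper bounds of {mu, psi}: zeta.
The least among these is zeta.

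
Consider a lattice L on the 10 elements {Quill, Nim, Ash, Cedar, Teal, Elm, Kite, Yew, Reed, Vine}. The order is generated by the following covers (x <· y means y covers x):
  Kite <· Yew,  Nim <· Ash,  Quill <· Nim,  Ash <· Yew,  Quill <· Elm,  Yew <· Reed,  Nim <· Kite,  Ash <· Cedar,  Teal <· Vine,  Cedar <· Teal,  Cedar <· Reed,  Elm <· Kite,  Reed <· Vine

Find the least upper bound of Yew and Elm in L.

Yew

Common upper bounds of {Yew, Elm}: Reed, Vine, Yew.
The least among these is Yew.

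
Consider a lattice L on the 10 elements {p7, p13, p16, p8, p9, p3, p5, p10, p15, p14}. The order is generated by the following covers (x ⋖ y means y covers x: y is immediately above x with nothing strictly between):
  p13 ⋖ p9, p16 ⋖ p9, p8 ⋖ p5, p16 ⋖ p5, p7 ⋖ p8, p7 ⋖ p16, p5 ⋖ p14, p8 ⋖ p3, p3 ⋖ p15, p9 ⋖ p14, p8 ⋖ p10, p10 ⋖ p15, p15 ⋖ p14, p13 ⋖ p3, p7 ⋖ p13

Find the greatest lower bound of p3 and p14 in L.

p3

Common lower bounds of {p3, p14}: p13, p3, p7, p8.
The greatest among these is p3.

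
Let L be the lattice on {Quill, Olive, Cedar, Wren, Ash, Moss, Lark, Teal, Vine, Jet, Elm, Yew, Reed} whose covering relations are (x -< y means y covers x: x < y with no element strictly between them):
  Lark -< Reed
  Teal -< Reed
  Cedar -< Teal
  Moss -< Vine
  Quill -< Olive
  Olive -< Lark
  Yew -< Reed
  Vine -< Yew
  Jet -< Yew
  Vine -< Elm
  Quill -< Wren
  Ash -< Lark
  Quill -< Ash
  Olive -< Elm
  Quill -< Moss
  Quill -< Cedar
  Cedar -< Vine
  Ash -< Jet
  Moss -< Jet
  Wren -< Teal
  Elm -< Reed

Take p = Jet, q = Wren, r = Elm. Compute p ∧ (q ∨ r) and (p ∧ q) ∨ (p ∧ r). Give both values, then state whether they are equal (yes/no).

Jet; Moss; no

q ∨ r = Reed, so p ∧ (q ∨ r) = Jet ∧ Reed = Jet.
p ∧ q = Quill and p ∧ r = Moss, so (p ∧ q) ∨ (p ∧ r) = Quill ∨ Moss = Moss.
Equal: no.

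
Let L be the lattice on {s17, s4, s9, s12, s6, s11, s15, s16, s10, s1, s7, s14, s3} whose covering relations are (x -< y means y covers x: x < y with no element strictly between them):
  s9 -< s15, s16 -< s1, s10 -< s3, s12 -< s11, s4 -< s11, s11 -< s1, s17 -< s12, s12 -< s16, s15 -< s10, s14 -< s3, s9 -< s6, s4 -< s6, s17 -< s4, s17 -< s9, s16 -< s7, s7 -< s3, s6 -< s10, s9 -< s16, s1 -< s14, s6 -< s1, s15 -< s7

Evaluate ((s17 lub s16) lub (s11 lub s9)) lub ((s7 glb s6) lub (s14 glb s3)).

s14

s17 ∨ s16 = s16
s11 ∨ s9 = s1
s16 ∨ s1 = s1
s7 ∧ s6 = s9
s14 ∧ s3 = s14
s9 ∨ s14 = s14
s1 ∨ s14 = s14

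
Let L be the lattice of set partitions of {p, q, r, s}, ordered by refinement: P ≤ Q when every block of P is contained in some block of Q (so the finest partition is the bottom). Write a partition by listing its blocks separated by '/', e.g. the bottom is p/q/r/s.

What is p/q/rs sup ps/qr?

pqrs

The join of p/q/rs and ps/qr merges any blocks that overlap across the partitions, giving pqrs.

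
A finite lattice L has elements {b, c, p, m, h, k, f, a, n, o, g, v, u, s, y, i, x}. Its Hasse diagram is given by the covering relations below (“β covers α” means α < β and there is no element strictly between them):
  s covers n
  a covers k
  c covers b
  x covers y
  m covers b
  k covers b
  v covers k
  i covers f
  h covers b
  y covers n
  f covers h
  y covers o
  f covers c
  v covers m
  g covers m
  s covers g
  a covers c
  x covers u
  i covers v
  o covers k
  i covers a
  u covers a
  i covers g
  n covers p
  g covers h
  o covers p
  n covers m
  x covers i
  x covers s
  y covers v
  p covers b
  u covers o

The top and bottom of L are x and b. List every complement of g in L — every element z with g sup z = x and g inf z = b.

Need z with g ∨ z = x and g ∧ z = b.
Checking each element gives: o, u.

o, u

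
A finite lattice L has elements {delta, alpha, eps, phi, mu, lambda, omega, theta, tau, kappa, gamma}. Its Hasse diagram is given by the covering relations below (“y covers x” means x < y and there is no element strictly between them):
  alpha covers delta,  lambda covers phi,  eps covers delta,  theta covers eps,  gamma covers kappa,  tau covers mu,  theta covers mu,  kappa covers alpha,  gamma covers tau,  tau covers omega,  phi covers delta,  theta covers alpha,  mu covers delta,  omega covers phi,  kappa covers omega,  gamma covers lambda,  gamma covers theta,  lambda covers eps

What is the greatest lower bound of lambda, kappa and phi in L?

Common lower bounds of {lambda, kappa, phi}: delta, phi.
The greatest among these is phi.

phi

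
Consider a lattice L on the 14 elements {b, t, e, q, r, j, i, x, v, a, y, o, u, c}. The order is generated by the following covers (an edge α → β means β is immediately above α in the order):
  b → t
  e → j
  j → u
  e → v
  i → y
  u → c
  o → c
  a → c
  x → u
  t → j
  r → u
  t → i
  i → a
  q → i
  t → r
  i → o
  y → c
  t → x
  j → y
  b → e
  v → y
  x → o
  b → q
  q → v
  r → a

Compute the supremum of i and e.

y

Common upper bounds of {i, e}: c, y.
The least among these is y.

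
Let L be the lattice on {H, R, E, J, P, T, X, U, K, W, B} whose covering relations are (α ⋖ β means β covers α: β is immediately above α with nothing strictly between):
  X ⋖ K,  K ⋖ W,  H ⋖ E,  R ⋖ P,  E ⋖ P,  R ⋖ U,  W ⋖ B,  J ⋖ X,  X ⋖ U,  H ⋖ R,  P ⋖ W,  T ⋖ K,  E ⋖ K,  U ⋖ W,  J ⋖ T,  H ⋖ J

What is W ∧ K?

Common lower bounds of {W, K}: E, H, J, K, T, X.
The greatest among these is K.

K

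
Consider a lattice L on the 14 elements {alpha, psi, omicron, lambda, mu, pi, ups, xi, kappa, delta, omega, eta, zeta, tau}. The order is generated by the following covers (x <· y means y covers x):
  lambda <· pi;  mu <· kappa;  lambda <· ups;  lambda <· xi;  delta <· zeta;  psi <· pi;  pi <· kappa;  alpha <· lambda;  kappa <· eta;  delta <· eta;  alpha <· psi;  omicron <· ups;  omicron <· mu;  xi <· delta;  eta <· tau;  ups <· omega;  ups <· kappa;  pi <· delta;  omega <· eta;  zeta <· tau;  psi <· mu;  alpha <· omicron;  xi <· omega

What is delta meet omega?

xi

Common lower bounds of {delta, omega}: alpha, lambda, xi.
The greatest among these is xi.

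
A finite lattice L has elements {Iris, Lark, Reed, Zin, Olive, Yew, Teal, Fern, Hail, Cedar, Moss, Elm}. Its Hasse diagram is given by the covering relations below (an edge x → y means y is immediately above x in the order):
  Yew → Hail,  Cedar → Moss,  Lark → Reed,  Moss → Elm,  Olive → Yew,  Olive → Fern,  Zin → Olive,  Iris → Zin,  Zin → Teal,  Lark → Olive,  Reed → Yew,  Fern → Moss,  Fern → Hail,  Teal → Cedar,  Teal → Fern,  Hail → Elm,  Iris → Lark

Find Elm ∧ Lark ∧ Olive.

Lark

Common lower bounds of {Elm, Lark, Olive}: Iris, Lark.
The greatest among these is Lark.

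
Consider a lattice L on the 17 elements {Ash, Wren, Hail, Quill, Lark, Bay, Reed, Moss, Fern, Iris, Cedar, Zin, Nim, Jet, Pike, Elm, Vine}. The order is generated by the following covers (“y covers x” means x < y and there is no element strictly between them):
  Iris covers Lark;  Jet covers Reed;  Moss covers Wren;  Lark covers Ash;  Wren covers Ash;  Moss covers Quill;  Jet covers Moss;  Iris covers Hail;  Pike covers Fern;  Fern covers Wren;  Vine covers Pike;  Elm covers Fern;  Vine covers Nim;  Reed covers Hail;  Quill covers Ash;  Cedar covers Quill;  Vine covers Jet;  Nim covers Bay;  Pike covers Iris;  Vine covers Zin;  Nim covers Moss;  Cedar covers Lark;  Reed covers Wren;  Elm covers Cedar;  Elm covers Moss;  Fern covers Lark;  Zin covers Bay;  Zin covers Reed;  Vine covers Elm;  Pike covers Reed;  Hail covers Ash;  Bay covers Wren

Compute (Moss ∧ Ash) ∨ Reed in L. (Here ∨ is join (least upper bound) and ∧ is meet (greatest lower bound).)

Moss ∧ Ash = Ash
Ash ∨ Reed = Reed

Reed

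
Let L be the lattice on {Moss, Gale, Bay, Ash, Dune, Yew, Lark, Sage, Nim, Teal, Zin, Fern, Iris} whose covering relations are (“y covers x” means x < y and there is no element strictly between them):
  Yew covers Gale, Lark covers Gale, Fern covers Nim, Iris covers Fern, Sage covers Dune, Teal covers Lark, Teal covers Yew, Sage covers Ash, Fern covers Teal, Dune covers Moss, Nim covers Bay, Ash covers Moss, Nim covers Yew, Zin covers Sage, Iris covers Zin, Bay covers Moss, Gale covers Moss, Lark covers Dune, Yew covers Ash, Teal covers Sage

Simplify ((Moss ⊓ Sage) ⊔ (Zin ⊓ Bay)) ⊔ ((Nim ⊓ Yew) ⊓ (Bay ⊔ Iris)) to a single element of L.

Yew

Moss ∧ Sage = Moss
Zin ∧ Bay = Moss
Moss ∨ Moss = Moss
Nim ∧ Yew = Yew
Bay ∨ Iris = Iris
Yew ∧ Iris = Yew
Moss ∨ Yew = Yew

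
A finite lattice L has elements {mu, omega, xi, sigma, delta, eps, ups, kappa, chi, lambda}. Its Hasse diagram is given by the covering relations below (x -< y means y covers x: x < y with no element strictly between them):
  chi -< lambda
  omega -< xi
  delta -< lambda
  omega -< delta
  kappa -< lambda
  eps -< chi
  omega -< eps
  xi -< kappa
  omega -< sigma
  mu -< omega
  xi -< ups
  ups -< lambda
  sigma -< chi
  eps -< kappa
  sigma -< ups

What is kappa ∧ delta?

omega

Common lower bounds of {kappa, delta}: mu, omega.
The greatest among these is omega.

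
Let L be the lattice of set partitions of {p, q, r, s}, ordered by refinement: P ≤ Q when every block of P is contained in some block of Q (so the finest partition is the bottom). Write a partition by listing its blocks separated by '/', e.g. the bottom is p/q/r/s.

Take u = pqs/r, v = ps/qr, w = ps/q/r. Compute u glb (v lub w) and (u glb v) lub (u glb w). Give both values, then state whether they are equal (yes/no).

v lub w = ps/qr, so u glb (v lub w) = pqs/r glb ps/qr = ps/q/r.
u glb v = ps/q/r and u glb w = ps/q/r, so (u glb v) lub (u glb w) = ps/q/r lub ps/q/r = ps/q/r.
Equal: yes.

ps/q/r; ps/q/r; yes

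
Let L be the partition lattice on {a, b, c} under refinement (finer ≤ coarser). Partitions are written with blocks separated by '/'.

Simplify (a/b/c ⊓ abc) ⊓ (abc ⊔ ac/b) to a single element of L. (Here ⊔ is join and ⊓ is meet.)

a/b/c

a/b/c ∧ abc = a/b/c
abc ∨ ac/b = abc
a/b/c ∧ abc = a/b/c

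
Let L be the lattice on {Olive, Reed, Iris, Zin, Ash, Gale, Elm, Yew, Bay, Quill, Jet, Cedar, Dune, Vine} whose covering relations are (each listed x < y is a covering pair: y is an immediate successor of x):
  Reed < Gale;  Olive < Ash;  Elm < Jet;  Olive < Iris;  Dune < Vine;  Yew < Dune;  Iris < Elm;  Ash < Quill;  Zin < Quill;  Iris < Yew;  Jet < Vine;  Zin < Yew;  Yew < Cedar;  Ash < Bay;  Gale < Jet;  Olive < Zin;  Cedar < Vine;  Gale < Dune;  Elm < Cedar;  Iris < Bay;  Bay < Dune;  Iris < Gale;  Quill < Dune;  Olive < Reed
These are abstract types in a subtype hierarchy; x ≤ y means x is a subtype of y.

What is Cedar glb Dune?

Yew

Common lower bounds of {Cedar, Dune}: Iris, Olive, Yew, Zin.
The greatest among these is Yew.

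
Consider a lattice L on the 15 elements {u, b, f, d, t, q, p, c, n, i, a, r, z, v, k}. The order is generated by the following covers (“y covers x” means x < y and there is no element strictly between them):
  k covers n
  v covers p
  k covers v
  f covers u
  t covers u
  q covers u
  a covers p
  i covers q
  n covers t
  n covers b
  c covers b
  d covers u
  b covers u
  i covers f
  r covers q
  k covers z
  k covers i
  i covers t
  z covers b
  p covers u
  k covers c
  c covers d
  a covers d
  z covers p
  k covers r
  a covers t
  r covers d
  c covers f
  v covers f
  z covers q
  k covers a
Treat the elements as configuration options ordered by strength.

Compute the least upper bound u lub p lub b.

z

Common upper bounds of {u, p, b}: k, z.
The least among these is z.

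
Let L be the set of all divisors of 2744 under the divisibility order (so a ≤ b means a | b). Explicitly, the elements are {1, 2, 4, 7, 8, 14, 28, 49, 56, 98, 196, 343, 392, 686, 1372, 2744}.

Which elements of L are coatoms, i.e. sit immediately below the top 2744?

1372, 392

The coatoms are exactly the elements covered by 2744: 1372, 392.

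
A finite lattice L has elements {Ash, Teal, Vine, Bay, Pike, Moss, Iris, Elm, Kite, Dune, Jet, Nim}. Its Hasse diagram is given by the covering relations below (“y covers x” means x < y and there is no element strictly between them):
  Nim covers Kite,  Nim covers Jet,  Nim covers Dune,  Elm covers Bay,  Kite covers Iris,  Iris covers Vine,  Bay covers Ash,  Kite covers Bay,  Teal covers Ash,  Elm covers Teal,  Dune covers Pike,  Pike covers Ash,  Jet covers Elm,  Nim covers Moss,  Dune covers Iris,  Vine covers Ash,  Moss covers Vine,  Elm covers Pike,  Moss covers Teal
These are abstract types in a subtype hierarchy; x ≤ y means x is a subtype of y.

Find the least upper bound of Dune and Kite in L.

Nim

Common upper bounds of {Dune, Kite}: Nim.
The least among these is Nim.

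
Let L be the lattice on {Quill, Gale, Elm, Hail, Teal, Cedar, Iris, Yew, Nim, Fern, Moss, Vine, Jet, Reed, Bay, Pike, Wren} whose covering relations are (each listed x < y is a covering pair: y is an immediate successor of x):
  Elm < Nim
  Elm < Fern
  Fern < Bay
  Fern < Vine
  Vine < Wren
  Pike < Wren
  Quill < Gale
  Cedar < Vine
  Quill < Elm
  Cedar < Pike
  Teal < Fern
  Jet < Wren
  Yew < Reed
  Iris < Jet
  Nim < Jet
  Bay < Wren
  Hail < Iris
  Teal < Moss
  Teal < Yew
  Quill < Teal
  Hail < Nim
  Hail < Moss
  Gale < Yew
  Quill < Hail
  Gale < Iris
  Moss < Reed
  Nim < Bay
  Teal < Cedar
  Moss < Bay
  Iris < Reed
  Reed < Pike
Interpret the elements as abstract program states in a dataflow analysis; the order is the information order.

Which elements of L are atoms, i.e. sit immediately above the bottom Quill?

Elm, Gale, Hail, Teal

The atoms are exactly the elements that cover Quill: Elm, Gale, Hail, Teal.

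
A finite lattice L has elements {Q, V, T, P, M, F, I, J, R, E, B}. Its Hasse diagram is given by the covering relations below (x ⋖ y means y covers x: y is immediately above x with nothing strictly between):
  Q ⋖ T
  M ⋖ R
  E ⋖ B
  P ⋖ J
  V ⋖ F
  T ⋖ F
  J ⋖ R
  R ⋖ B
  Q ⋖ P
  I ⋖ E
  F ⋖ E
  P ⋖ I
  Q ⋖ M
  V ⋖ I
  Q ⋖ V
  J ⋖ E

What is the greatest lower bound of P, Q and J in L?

Common lower bounds of {P, Q, J}: Q.
The greatest among these is Q.

Q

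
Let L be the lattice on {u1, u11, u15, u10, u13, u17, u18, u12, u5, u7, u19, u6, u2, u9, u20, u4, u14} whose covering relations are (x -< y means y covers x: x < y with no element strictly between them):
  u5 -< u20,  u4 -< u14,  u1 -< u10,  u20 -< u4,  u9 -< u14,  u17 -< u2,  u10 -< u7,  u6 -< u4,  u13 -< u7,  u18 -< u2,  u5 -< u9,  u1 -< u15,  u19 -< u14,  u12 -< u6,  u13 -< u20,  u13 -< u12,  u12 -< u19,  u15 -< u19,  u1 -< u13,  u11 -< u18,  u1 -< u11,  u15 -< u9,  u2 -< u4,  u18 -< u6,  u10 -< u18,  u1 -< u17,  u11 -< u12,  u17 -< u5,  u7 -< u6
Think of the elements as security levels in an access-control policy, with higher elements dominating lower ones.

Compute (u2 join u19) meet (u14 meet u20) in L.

u2 ∨ u19 = u14
u14 ∧ u20 = u20
u14 ∧ u20 = u20

u20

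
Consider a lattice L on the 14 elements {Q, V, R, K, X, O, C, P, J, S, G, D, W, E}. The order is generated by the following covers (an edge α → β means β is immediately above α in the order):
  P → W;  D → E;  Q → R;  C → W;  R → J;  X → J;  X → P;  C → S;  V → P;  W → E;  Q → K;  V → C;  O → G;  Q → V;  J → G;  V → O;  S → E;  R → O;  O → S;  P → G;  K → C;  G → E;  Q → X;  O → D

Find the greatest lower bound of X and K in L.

Common lower bounds of {X, K}: Q.
The greatest among these is Q.

Q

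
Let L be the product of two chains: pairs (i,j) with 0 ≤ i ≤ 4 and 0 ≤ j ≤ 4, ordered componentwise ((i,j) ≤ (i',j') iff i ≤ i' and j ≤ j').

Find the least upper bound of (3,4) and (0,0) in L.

(3,4)

In a product of chains, the join is componentwise max, giving (3,4).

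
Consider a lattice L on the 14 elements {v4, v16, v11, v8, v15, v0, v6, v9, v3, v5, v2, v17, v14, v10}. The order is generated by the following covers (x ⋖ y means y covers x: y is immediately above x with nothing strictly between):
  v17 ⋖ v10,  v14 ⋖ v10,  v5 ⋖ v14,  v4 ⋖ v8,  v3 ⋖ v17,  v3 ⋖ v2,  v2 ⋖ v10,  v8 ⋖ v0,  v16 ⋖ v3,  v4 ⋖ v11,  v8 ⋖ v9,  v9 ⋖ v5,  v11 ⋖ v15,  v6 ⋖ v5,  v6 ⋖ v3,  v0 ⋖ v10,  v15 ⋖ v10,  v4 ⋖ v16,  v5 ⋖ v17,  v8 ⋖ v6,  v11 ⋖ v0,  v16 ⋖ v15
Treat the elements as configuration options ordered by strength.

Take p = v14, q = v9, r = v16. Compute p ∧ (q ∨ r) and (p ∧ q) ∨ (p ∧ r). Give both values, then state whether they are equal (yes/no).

q ∨ r = v17, so p ∧ (q ∨ r) = v14 ∧ v17 = v5.
p ∧ q = v9 and p ∧ r = v4, so (p ∧ q) ∨ (p ∧ r) = v9 ∨ v4 = v9.
Equal: no.

v5; v9; no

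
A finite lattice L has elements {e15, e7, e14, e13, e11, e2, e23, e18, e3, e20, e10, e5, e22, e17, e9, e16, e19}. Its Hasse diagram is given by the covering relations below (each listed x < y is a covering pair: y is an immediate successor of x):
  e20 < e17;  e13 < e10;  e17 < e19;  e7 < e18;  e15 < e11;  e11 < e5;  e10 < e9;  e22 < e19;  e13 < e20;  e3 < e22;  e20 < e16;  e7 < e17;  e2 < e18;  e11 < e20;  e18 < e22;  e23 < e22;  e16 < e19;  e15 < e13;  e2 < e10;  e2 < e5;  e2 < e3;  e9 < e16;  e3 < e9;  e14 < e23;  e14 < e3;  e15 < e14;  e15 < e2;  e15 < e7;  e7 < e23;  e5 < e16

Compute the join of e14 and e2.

Common upper bounds of {e14, e2}: e16, e19, e22, e3, e9.
The least among these is e3.

e3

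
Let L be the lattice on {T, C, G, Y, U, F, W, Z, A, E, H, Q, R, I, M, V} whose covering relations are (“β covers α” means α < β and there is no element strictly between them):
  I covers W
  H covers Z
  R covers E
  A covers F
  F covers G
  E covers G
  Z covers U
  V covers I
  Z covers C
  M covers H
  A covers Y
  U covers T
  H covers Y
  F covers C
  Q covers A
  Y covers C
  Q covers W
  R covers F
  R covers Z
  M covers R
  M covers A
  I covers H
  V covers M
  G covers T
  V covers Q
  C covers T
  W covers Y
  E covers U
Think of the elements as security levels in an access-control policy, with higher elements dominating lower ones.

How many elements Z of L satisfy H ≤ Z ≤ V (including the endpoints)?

4

The interval [H, V] = {H, I, M, V}, which has 4 elements.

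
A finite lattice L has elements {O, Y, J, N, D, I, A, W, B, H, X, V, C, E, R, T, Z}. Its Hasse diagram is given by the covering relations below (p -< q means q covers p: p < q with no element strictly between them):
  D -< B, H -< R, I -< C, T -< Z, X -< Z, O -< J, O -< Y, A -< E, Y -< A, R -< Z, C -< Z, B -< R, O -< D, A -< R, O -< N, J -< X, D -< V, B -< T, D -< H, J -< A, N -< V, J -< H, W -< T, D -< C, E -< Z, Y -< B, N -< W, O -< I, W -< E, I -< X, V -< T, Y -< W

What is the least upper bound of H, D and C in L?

Z

Common upper bounds of {H, D, C}: Z.
The least among these is Z.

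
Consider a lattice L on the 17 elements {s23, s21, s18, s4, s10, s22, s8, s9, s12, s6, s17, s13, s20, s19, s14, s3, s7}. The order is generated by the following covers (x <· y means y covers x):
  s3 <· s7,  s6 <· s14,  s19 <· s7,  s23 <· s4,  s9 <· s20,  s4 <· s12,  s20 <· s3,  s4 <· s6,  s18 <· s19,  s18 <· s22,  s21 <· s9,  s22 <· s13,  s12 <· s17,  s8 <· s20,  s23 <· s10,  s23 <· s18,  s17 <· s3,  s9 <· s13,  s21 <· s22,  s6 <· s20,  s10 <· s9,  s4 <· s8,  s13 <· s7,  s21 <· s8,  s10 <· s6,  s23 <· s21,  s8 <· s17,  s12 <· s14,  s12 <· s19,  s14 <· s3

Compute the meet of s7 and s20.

s20

Common lower bounds of {s7, s20}: s10, s20, s21, s23, s4, s6, s8, s9.
The greatest among these is s20.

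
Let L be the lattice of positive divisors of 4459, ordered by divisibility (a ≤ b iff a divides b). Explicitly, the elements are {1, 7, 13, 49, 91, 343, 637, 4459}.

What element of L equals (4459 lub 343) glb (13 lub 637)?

4459 ∨ 343 = 4459
13 ∨ 637 = 637
4459 ∧ 637 = 637

637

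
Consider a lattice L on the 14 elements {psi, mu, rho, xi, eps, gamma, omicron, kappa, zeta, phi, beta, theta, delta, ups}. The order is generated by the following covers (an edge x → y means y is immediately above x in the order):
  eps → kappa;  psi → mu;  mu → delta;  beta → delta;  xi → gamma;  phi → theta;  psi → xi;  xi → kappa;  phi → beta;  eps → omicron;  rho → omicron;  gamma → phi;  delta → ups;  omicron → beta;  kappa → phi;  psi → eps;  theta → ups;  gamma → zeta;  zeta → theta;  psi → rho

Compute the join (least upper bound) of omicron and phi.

beta

Common upper bounds of {omicron, phi}: beta, delta, ups.
The least among these is beta.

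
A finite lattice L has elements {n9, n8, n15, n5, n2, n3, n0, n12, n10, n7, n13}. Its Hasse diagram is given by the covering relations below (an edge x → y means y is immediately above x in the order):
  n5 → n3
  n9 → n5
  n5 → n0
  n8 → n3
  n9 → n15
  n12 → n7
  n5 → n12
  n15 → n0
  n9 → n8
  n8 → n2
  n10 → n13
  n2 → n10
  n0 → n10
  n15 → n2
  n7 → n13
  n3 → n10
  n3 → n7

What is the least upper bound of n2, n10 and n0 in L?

Common upper bounds of {n2, n10, n0}: n10, n13.
The least among these is n10.

n10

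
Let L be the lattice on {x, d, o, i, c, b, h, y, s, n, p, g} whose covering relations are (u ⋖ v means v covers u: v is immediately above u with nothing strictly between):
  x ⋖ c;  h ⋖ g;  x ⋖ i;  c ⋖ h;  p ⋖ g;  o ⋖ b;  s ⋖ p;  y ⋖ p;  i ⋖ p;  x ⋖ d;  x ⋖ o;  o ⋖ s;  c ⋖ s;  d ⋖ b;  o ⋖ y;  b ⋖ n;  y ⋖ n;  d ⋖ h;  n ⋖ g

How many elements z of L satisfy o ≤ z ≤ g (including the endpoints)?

The interval [o, g] = {b, g, n, o, p, s, y}, which has 7 elements.

7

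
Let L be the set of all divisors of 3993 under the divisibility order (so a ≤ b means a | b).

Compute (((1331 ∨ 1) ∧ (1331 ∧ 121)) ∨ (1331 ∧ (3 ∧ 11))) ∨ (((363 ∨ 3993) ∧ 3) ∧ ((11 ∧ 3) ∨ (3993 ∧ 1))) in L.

121

1331 ∨ 1 = 1331
1331 ∧ 121 = 121
1331 ∧ 121 = 121
3 ∧ 11 = 1
1331 ∧ 1 = 1
121 ∨ 1 = 121
363 ∨ 3993 = 3993
3993 ∧ 3 = 3
11 ∧ 3 = 1
3993 ∧ 1 = 1
1 ∨ 1 = 1
3 ∧ 1 = 1
121 ∨ 1 = 121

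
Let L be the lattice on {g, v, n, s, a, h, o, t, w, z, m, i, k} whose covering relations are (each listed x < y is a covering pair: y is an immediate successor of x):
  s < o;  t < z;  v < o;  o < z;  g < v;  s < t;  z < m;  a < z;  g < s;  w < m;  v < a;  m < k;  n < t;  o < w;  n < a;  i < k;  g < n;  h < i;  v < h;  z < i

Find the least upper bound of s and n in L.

t

Common upper bounds of {s, n}: i, k, m, t, z.
The least among these is t.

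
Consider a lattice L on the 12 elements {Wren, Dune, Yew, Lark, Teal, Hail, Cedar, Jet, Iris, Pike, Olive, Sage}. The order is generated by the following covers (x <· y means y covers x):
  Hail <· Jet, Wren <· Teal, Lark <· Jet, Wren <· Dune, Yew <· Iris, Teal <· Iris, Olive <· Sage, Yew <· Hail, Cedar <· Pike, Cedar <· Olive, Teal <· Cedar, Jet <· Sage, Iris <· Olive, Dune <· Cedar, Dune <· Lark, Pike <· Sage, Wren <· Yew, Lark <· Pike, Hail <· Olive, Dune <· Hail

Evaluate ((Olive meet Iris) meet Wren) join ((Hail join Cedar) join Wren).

Olive

Olive ∧ Iris = Iris
Iris ∧ Wren = Wren
Hail ∨ Cedar = Olive
Olive ∨ Wren = Olive
Wren ∨ Olive = Olive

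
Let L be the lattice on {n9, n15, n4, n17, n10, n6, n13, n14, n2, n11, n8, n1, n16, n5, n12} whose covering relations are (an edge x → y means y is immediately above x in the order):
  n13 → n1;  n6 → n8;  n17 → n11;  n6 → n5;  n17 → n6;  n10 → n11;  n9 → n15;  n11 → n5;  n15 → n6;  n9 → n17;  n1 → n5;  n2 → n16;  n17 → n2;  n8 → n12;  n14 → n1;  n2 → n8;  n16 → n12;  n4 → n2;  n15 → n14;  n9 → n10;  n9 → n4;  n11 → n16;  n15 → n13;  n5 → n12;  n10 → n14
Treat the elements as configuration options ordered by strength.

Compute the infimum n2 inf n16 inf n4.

n4

Common lower bounds of {n2, n16, n4}: n4, n9.
The greatest among these is n4.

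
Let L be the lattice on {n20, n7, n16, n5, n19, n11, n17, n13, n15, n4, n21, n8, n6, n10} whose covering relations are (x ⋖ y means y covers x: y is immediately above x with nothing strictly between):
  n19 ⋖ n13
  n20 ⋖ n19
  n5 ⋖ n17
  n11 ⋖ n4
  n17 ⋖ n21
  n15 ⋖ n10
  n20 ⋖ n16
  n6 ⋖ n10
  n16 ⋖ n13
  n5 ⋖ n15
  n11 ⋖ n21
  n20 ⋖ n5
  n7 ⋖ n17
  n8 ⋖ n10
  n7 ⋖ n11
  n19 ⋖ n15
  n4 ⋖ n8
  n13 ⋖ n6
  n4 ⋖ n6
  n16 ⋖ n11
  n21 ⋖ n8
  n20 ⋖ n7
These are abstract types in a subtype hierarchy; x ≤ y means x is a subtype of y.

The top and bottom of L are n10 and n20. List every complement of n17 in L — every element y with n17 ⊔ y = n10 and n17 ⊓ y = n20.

n13, n19

Need y with n17 ∨ y = n10 and n17 ∧ y = n20.
Checking each element gives: n13, n19.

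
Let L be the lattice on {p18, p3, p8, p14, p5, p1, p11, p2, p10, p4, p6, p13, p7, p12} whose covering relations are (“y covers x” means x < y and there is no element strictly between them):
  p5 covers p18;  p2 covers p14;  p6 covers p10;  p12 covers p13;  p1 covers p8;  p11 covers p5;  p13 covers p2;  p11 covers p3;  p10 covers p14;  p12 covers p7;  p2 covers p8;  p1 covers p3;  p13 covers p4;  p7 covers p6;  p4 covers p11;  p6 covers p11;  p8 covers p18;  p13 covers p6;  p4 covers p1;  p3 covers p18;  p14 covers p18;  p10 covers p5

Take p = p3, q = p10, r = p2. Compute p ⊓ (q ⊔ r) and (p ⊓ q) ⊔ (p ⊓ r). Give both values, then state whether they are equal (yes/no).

q ⊔ r = p13, so p ⊓ (q ⊔ r) = p3 ⊓ p13 = p3.
p ⊓ q = p18 and p ⊓ r = p18, so (p ⊓ q) ⊔ (p ⊓ r) = p18 ⊔ p18 = p18.
Equal: no.

p3; p18; no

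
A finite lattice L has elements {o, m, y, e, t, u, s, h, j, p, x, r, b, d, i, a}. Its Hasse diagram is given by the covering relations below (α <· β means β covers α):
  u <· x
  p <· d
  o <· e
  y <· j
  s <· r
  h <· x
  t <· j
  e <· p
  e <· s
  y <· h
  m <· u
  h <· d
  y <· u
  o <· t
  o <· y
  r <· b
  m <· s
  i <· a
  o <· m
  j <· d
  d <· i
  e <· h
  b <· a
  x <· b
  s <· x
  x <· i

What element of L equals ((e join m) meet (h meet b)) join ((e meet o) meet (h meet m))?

e ∨ m = s
h ∧ b = h
s ∧ h = e
e ∧ o = o
h ∧ m = o
o ∧ o = o
e ∨ o = e

e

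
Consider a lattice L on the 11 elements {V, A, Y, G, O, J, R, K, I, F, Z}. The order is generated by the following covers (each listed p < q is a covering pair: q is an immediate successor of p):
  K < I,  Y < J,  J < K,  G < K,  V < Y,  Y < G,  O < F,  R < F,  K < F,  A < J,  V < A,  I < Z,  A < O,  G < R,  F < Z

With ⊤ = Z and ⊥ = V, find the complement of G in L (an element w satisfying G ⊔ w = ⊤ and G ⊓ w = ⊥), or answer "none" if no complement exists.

For every candidate w, either G ∨ w ≠ Z or G ∧ w ≠ V; no complement exists.

none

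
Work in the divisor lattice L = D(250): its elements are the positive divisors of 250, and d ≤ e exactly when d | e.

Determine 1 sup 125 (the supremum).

Common upper bounds of {1, 125}: 125, 250.
The least among these is 125.

125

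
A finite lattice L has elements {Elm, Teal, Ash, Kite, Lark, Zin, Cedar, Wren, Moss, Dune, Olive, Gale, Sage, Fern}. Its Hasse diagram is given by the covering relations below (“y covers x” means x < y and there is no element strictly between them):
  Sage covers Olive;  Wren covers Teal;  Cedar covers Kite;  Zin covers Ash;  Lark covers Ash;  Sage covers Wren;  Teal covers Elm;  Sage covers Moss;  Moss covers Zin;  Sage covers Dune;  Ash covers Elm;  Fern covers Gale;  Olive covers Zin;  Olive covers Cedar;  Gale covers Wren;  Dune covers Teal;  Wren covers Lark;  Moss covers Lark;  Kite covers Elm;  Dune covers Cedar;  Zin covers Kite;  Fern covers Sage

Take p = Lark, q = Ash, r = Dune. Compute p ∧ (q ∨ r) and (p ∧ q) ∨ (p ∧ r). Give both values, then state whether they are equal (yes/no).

Lark; Ash; no

q ∨ r = Sage, so p ∧ (q ∨ r) = Lark ∧ Sage = Lark.
p ∧ q = Ash and p ∧ r = Elm, so (p ∧ q) ∨ (p ∧ r) = Ash ∨ Elm = Ash.
Equal: no.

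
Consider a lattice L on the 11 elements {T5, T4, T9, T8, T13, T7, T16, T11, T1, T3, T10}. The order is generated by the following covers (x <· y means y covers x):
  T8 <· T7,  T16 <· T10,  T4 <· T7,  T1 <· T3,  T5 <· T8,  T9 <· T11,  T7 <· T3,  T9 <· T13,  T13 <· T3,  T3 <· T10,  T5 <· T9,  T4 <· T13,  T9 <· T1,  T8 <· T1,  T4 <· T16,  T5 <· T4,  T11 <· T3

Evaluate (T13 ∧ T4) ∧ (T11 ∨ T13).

T13 ∧ T4 = T4
T11 ∨ T13 = T3
T4 ∧ T3 = T4

T4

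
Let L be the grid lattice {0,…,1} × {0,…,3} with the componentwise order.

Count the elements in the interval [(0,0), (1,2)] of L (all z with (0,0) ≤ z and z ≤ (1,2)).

The interval [(0,0), (1,2)] = {(0,0), (0,1), (0,2), (1,0), (1,1), (1,2)}, which has 6 elements.

6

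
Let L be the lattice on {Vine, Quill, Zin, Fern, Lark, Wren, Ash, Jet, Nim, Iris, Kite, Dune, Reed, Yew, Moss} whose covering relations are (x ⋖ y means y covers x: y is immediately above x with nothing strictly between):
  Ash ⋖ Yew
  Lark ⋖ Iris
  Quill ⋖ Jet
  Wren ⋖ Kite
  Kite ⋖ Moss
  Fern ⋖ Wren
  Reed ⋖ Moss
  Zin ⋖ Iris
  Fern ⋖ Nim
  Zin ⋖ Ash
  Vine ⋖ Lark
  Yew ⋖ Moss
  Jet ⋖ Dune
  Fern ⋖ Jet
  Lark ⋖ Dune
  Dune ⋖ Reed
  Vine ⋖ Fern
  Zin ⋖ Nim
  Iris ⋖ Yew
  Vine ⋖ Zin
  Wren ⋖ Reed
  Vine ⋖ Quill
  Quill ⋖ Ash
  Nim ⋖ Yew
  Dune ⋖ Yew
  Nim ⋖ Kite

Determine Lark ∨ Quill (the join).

Dune

Common upper bounds of {Lark, Quill}: Dune, Moss, Reed, Yew.
The least among these is Dune.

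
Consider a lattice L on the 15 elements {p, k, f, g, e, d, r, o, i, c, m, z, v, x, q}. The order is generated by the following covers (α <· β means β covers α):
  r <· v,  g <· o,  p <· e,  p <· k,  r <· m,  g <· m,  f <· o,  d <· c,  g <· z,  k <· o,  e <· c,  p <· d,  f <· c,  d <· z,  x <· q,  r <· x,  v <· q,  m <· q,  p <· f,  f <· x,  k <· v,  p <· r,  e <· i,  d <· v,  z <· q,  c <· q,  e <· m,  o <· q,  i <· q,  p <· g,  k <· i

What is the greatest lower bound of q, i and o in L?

k

Common lower bounds of {q, i, o}: k, p.
The greatest among these is k.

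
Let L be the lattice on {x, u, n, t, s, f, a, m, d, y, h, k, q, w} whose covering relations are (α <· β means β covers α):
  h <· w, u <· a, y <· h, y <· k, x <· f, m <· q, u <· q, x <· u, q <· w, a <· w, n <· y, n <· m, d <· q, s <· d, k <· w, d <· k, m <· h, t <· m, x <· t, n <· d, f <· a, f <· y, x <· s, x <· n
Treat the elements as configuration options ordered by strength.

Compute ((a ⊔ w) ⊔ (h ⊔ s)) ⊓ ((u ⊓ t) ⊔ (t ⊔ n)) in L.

a ∨ w = w
h ∨ s = w
w ∨ w = w
u ∧ t = x
t ∨ n = m
x ∨ m = m
w ∧ m = m

m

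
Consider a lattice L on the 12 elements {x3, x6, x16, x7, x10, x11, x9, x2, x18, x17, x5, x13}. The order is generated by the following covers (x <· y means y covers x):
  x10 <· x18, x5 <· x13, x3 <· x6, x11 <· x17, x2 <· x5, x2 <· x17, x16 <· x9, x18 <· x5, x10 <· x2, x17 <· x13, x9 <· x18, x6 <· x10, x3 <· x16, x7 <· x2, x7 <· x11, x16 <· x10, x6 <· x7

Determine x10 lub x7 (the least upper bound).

x2

Common upper bounds of {x10, x7}: x13, x17, x2, x5.
The least among these is x2.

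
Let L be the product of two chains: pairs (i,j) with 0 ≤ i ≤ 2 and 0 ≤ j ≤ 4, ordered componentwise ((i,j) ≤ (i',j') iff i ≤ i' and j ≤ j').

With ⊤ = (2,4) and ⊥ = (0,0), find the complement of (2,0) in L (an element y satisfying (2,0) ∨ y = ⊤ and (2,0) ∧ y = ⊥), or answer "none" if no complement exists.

(0,4)

Need y with (2,0) ∨ y = (2,4) and (2,0) ∧ y = (0,0).
Checking each element gives: (0,4).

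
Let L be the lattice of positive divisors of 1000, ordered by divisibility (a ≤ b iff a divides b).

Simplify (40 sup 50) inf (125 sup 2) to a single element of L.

40 ∨ 50 = 200
125 ∨ 2 = 250
200 ∧ 250 = 50

50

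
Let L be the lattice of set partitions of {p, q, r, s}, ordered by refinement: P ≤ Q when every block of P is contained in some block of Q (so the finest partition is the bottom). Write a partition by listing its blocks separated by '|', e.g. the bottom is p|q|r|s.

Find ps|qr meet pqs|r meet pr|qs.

Common lower bounds of {ps|qr, pqs|r, pr|qs}: p|q|r|s.
The greatest among these is p|q|r|s.

p|q|r|s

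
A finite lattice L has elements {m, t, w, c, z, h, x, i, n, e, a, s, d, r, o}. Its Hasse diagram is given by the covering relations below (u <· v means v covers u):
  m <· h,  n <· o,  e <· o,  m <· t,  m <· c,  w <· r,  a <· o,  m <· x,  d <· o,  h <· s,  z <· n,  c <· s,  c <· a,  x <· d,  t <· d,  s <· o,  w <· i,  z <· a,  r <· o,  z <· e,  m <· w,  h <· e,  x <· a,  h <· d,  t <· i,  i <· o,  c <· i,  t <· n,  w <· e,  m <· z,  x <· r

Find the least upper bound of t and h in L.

d

Common upper bounds of {t, h}: d, o.
The least among these is d.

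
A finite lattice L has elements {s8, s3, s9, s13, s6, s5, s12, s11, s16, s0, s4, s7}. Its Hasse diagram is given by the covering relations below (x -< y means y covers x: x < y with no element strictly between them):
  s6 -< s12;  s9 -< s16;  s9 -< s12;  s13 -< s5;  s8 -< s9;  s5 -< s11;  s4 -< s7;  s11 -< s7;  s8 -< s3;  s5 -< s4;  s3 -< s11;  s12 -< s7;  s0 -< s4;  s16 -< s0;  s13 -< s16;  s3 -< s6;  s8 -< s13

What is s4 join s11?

Common upper bounds of {s4, s11}: s7.
The least among these is s7.

s7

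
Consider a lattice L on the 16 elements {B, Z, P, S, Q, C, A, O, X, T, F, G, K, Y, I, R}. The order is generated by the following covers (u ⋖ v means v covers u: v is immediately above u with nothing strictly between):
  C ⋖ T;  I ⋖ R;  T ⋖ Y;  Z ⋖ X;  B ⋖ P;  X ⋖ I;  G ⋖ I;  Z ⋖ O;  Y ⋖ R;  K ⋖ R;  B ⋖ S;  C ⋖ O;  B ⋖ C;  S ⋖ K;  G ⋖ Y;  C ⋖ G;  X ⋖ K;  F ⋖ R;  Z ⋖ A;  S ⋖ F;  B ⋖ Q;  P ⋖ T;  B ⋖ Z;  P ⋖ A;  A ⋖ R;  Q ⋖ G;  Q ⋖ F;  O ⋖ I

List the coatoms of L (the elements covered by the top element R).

The coatoms are exactly the elements covered by R: A, F, I, K, Y.

A, F, I, K, Y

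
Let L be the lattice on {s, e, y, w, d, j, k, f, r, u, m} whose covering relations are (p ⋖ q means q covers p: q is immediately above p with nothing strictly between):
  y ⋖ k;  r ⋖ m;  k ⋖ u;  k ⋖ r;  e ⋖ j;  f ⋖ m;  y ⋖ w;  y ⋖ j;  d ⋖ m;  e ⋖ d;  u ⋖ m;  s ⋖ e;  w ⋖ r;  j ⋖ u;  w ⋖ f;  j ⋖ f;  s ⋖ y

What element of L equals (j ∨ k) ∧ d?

j ∨ k = u
u ∧ d = e

e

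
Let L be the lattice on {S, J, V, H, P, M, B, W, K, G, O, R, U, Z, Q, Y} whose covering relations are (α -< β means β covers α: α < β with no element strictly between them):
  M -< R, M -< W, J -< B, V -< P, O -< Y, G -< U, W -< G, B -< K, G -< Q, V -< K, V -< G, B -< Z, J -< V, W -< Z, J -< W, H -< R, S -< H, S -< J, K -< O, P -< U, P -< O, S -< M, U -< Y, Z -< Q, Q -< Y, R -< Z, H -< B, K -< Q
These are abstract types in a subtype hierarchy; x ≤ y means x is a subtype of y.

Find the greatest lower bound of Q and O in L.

K

Common lower bounds of {Q, O}: B, H, J, K, S, V.
The greatest among these is K.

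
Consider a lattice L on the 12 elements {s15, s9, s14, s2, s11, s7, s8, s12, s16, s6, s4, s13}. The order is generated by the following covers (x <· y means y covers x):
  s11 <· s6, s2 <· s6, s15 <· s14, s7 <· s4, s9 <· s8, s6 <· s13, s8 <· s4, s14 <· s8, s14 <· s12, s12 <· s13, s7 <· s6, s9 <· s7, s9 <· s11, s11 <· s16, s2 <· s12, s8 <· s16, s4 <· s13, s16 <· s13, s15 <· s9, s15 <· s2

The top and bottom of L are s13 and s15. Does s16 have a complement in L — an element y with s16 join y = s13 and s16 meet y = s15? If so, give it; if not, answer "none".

s2

Need y with s16 ∨ y = s13 and s16 ∧ y = s15.
Checking each element gives: s2.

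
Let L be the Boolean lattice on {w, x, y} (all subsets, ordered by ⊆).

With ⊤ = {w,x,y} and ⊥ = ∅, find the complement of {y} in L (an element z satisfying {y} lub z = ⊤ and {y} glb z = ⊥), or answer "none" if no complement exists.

{w,x}

Need z with {y} ∨ z = {w,x,y} and {y} ∧ z = ∅.
Checking each element gives: {w,x}.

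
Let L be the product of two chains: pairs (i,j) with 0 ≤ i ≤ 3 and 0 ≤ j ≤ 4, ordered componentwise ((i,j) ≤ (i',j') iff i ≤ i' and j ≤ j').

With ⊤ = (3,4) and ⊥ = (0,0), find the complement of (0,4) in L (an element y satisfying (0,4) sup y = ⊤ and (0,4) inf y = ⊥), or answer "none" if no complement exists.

Need y with (0,4) ∨ y = (3,4) and (0,4) ∧ y = (0,0).
Checking each element gives: (3,0).

(3,0)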